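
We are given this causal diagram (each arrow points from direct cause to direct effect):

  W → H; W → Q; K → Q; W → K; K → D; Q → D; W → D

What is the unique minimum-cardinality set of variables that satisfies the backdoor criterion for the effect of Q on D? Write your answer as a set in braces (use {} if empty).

Variables eligible for adjustment (non-descendants of Q, excluding Q and D): {H, K, W}.
Backdoor paths from Q to D:
  P1: Q <- W -> K -> D
  P2: Q <- W -> D
  P3: Q <- K <- W -> D
  P4: Q <- K -> D
The empty set is not sufficient: P1 (Q <- W -> K -> D) has no collider blocking it and no conditioned non-collider, so it is open.
Try {K, W}:
  P1: blocked at fork node W ∈ conditioning set.
  P2: blocked at fork node W ∈ conditioning set.
  P3: blocked at chain node K ∈ conditioning set.
  P4: blocked at fork node K ∈ conditioning set.
{K, W} contains no descendant of Q and blocks every backdoor path.
Every element of {K, W} is needed (dropping K leaves P4 open; dropping W leaves P2 open), so no proper subset is valid.
Among all size-2 subsets of the eligible variables, only {K, W} blocks every backdoor path, so it is the unique smallest valid adjustment set.

{K, W}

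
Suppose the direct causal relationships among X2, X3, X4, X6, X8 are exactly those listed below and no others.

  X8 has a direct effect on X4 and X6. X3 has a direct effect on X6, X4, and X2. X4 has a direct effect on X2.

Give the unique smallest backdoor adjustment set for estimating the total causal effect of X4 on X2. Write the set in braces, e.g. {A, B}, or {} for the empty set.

Variables eligible for adjustment (non-descendants of X4, excluding X4 and X2): {X3, X6, X8}.
Backdoor paths from X4 to X2:
  P1: X4 <- X3 -> X2
  P2: X4 <- X8 -> X6 <- X3 -> X2
The empty set is not sufficient: P1 (X4 <- X3 -> X2) has no collider blocking it and no conditioned non-collider, so it is open.
Try {X3}:
  P1: blocked at fork node X3 ∈ conditioning set.
  P2: blocked at collider X6 (neither it nor any descendant is in the conditioning set).
{X3} contains no descendant of X4 and blocks every backdoor path.
No other singleton works — e.g. {X8} leaves P1 open — so {X3} is the unique smallest valid adjustment set.

{X3}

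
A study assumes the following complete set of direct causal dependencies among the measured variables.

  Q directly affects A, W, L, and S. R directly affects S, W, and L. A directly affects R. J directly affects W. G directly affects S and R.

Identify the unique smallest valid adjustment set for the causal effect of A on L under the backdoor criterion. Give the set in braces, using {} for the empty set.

Variables eligible for adjustment (non-descendants of A, excluding A and L): {G, J, Q}.
Backdoor paths from A to L:
  P1: A <- Q -> W <- R -> L
  P2: A <- Q -> L
  P3: A <- Q -> S <- G -> R -> L
  P4: A <- Q -> S <- R -> L
The empty set is not sufficient: P2 (A <- Q -> L) has no collider blocking it and no conditioned non-collider, so it is open.
Try {Q}:
  P1: blocked at fork node Q ∈ conditioning set.
  P2: blocked at fork node Q ∈ conditioning set.
  P3: blocked at fork node Q ∈ conditioning set.
  P4: blocked at fork node Q ∈ conditioning set.
{Q} contains no descendant of A and blocks every backdoor path.
No other singleton works — e.g. {J} leaves P2 open — so {Q} is the unique smallest valid adjustment set.

{Q}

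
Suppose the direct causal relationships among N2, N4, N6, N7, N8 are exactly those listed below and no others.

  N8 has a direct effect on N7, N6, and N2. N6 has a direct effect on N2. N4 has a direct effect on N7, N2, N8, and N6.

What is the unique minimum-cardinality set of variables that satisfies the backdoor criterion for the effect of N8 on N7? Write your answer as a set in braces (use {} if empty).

{N4}

Variables eligible for adjustment (non-descendants of N8, excluding N8 and N7): {N4}.
Backdoor paths from N8 to N7:
  P1: N8 <- N4 -> N7
The empty set is not sufficient: P1 (N8 <- N4 -> N7) has no collider blocking it and no conditioned non-collider, so it is open.
Try {N4}:
  P1: blocked at fork node N4 ∈ conditioning set.
{N4} contains no descendant of N8 and blocks every backdoor path.
{N4} is the unique smallest valid adjustment set.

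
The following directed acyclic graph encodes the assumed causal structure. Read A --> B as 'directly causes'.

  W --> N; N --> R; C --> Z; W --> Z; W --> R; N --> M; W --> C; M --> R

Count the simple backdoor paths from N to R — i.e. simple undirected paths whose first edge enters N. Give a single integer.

1

A backdoor path from N to R is any simple undirected path whose first edge points into N (i.e. leaves N via a parent).
Parents of N: {W}.
Enumerating:
  P1: N <- W -> R
That exhausts the simple backdoor paths. Count: 1.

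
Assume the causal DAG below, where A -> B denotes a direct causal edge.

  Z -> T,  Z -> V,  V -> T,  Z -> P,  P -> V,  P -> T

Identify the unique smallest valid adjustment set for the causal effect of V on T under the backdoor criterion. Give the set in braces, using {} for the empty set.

{P, Z}

Variables eligible for adjustment (non-descendants of V, excluding V and T): {P, Z}.
Backdoor paths from V to T:
  P1: V <- Z -> P -> T
  P2: V <- Z -> T
  P3: V <- P <- Z -> T
  P4: V <- P -> T
The empty set is not sufficient: P1 (V <- Z -> P -> T) has no collider blocking it and no conditioned non-collider, so it is open.
Try {P, Z}:
  P1: blocked at fork node Z ∈ conditioning set.
  P2: blocked at fork node Z ∈ conditioning set.
  P3: blocked at chain node P ∈ conditioning set.
  P4: blocked at fork node P ∈ conditioning set.
{P, Z} contains no descendant of V and blocks every backdoor path.
Every element of {P, Z} is needed (dropping P leaves P4 open; dropping Z leaves P2 open), so no proper subset is valid.
Among all size-2 subsets of the eligible variables, only {P, Z} blocks every backdoor path, so it is the unique smallest valid adjustment set.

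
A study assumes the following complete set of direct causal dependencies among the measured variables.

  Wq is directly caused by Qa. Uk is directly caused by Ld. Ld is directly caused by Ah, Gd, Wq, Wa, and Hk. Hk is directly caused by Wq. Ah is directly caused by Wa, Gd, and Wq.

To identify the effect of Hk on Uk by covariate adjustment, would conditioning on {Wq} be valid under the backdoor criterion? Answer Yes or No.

Backdoor paths from Hk to Uk (paths whose first edge points into Hk):
  P1: Hk <- Wq -> Ah <- Wa -> Ld -> Uk
  P2: Hk <- Wq -> Ah <- Gd -> Ld -> Uk
  P3: Hk <- Wq -> Ah -> Ld -> Uk
  P4: Hk <- Wq -> Ld -> Uk
Condition 1 (no descendant of Hk in the set): holds — descendants of Hk are {Ld, Uk}; none are in {Wq}.
Condition 2 (every backdoor path blocked by {Wq}):
  P1: blocked at fork node Wq ∈ conditioning set.
  P2: blocked at fork node Wq ∈ conditioning set.
  P3: blocked at fork node Wq ∈ conditioning set.
  P4: blocked at fork node Wq ∈ conditioning set.
{Wq} satisfies the backdoor criterion.

Yes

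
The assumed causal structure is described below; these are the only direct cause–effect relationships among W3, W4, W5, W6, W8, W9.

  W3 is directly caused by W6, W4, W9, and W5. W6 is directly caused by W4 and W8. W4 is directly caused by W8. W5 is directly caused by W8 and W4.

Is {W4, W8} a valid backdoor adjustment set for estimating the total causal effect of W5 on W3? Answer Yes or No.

Backdoor paths from W5 to W3 (paths whose first edge points into W5):
  P1: W5 <- W8 -> W4 -> W6 -> W3
  P2: W5 <- W8 -> W4 -> W3
  P3: W5 <- W8 -> W6 <- W4 -> W3
  P4: W5 <- W8 -> W6 -> W3
  P5: W5 <- W4 <- W8 -> W6 -> W3
  P6: W5 <- W4 -> W6 -> W3
  P7: W5 <- W4 -> W3
Condition 1 (no descendant of W5 in the set): holds — descendants of W5 are {W3}; none are in {W4, W8}.
Condition 2 (every backdoor path blocked by {W4, W8}):
  P1: blocked at fork node W8 ∈ conditioning set.
  P2: blocked at fork node W8 ∈ conditioning set.
  P3: blocked at fork node W8 ∈ conditioning set.
  P4: blocked at fork node W8 ∈ conditioning set.
  P5: blocked at chain node W4 ∈ conditioning set.
  P6: blocked at fork node W4 ∈ conditioning set.
  P7: blocked at fork node W4 ∈ conditioning set.
{W4, W8} satisfies the backdoor criterion.

Yes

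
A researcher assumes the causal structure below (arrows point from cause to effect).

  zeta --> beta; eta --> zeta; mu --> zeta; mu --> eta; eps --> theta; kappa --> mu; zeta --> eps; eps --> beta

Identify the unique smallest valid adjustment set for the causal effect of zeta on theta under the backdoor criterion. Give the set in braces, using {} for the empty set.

{}

Variables eligible for adjustment (non-descendants of zeta, excluding zeta and theta): {eta, kappa, mu}.
Backdoor paths from zeta to theta:
  (none)
With no backdoor paths the empty set already satisfies the criterion, and it is trivially minimal.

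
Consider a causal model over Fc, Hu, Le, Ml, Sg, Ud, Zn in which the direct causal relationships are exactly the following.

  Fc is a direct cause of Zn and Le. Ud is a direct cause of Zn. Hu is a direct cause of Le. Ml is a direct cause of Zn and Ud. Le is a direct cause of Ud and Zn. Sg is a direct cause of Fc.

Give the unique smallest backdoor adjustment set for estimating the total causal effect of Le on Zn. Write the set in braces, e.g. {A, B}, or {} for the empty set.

{Fc}

Variables eligible for adjustment (non-descendants of Le, excluding Le and Zn): {Fc, Hu, Ml, Sg}.
Backdoor paths from Le to Zn:
  P1: Le <- Fc -> Zn
The empty set is not sufficient: P1 (Le <- Fc -> Zn) has no collider blocking it and no conditioned non-collider, so it is open.
Try {Fc}:
  P1: blocked at fork node Fc ∈ conditioning set.
{Fc} contains no descendant of Le and blocks every backdoor path.
No other singleton works — e.g. {Hu} leaves P1 open — so {Fc} is the unique smallest valid adjustment set.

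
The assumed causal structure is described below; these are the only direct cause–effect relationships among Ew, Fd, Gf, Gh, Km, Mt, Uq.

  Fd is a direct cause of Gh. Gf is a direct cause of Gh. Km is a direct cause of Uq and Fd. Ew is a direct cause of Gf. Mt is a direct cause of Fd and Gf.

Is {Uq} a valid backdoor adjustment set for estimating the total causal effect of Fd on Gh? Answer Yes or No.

Backdoor paths from Fd to Gh (paths whose first edge points into Fd):
  P1: Fd <- Mt -> Gf -> Gh
Condition 1 (no descendant of Fd in the set): holds — descendants of Fd are {Gh}; none are in {Uq}.
Condition 2 (every backdoor path blocked by {Uq}):
  P1: open — no interior node is in the conditioning set.
{Uq} does not satisfy the backdoor criterion.

No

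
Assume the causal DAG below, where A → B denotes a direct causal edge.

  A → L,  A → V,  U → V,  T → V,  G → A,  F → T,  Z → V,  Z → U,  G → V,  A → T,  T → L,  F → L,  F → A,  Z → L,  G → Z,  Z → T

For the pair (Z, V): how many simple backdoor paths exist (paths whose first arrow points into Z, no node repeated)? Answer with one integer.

A backdoor path from Z to V is any simple undirected path whose first edge points into Z (i.e. leaves Z via a parent).
Parents of Z: {G}.
Enumerating:
  P1: Z <- G -> A <- F -> T -> V
  P2: Z <- G -> A <- F -> L <- T -> V
  P3: Z <- G -> A -> T -> V
  P4: Z <- G -> A -> V
  P5: Z <- G -> A -> L <- F -> T -> V
  P6: Z <- G -> A -> L <- T -> V
  P7: Z <- G -> V
That exhausts the simple backdoor paths. Count: 7.

7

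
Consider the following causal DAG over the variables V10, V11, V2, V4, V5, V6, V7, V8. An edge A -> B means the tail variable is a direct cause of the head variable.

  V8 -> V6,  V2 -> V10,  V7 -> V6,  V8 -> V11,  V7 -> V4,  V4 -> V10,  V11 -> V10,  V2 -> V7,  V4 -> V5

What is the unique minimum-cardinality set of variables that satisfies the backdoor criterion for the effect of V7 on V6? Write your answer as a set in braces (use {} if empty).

Variables eligible for adjustment (non-descendants of V7, excluding V7 and V6): {V11, V2, V8}.
Backdoor paths from V7 to V6:
  P1: V7 <- V2 -> V10 <- V11 <- V8 -> V6
Each backdoor path contains an unconditioned collider, so every path is already blocked with the empty conditioning set:
  P1: blocked at collider V10 (neither it nor any descendant is in the conditioning set).
The empty set is therefore the unique smallest valid set.

{}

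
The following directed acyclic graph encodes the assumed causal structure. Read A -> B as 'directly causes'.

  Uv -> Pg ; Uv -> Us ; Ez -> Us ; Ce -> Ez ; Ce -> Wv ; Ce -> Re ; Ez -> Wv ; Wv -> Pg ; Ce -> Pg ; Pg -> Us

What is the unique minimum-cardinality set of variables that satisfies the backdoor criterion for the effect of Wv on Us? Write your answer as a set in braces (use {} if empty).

{Ce, Ez}

Variables eligible for adjustment (non-descendants of Wv, excluding Wv and Us): {Ce, Ez, Re, Uv}.
Backdoor paths from Wv to Us:
  P1: Wv <- Ce -> Ez -> Us
  P2: Wv <- Ce -> Pg <- Uv -> Us
  P3: Wv <- Ce -> Pg -> Us
  P4: Wv <- Ez <- Ce -> Pg <- Uv -> Us
  P5: Wv <- Ez <- Ce -> Pg -> Us
  P6: Wv <- Ez -> Us
The empty set is not sufficient: P1 (Wv <- Ce -> Ez -> Us) has no collider blocking it and no conditioned non-collider, so it is open.
Try {Ce, Ez}:
  P1: blocked at fork node Ce ∈ conditioning set.
  P2: blocked at fork node Ce ∈ conditioning set.
  P3: blocked at fork node Ce ∈ conditioning set.
  P4: blocked at chain node Ez ∈ conditioning set.
  P5: blocked at chain node Ez ∈ conditioning set.
  P6: blocked at fork node Ez ∈ conditioning set.
{Ce, Ez} contains no descendant of Wv and blocks every backdoor path.
Every element of {Ce, Ez} is needed (dropping Ce leaves P3 open; dropping Ez leaves P6 open), so no proper subset is valid.
Among all size-2 subsets of the eligible variables, only {Ce, Ez} blocks every backdoor path, so it is the unique smallest valid adjustment set.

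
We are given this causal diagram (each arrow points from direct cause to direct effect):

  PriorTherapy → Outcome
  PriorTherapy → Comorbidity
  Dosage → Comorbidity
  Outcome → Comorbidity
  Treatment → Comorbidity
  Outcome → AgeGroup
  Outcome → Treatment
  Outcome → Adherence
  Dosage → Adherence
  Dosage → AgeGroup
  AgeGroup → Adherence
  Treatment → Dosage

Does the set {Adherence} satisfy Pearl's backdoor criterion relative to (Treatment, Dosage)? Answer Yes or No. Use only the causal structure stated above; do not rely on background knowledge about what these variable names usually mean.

Backdoor paths from Treatment to Dosage (paths whose first edge points into Treatment):
  P1: Treatment <- Outcome <- PriorTherapy -> Comorbidity <- Dosage
  P2: Treatment <- Outcome -> AgeGroup <- Dosage
  P3: Treatment <- Outcome -> AgeGroup -> Adherence <- Dosage
  P4: Treatment <- Outcome -> Adherence <- Dosage
  P5: Treatment <- Outcome -> Adherence <- AgeGroup <- Dosage
  P6: Treatment <- Outcome -> Comorbidity <- Dosage
Condition 1 (no descendant of Treatment in the set): FAILS — Adherence is a descendant of Treatment.
Condition 2 (every backdoor path blocked by {Adherence}):
  P1: blocked at collider Comorbidity (neither it nor any descendant is in the conditioning set).
  P2: open — collider(s) AgeGroup are conditioned on (or have a conditioned descendant) and no non-collider on the path is in the set.
  P3: open — collider(s) Adherence are conditioned on (or have a conditioned descendant) and no non-collider on the path is in the set.
  P4: open — collider(s) Adherence are conditioned on (or have a conditioned descendant) and no non-collider on the path is in the set.
  P5: open — collider(s) Adherence are conditioned on (or have a conditioned descendant) and no non-collider on the path is in the set.
  P6: blocked at collider Comorbidity (neither it nor any descendant is in the conditioning set).
{Adherence} does not satisfy the backdoor criterion.

No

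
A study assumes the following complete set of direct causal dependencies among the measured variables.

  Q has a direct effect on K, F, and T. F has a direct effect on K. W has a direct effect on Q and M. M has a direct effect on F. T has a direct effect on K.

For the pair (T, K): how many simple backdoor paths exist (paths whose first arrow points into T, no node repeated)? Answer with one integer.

3

A backdoor path from T to K is any simple undirected path whose first edge points into T (i.e. leaves T via a parent).
Parents of T: {Q}.
Enumerating:
  P1: T <- Q <- W -> M -> F -> K
  P2: T <- Q -> F -> K
  P3: T <- Q -> K
That exhausts the simple backdoor paths. Count: 3.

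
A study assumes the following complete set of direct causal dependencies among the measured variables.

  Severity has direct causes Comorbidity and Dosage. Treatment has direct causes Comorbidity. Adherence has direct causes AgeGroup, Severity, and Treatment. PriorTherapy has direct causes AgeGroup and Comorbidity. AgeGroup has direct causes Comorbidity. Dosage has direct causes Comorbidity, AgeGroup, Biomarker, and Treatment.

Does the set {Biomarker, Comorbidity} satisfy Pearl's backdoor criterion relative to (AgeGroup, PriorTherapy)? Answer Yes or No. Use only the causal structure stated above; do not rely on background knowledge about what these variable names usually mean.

Backdoor paths from AgeGroup to PriorTherapy (paths whose first edge points into AgeGroup):
  P1: AgeGroup <- Comorbidity -> PriorTherapy
Condition 1 (no descendant of AgeGroup in the set): holds — descendants of AgeGroup are {Adherence, Dosage, PriorTherapy, Severity}; none are in {Biomarker, Comorbidity}.
Condition 2 (every backdoor path blocked by {Biomarker, Comorbidity}):
  P1: blocked at fork node Comorbidity ∈ conditioning set.
{Biomarker, Comorbidity} satisfies the backdoor criterion.

Yes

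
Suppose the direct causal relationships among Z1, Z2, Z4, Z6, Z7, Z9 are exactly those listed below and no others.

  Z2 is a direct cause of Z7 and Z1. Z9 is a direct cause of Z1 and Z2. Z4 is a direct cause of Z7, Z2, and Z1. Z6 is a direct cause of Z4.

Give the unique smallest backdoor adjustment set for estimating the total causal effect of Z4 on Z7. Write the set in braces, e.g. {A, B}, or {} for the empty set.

{}

Variables eligible for adjustment (non-descendants of Z4, excluding Z4 and Z7): {Z6, Z9}.
Backdoor paths from Z4 to Z7:
  (none)
With no backdoor paths the empty set already satisfies the criterion, and it is trivially minimal.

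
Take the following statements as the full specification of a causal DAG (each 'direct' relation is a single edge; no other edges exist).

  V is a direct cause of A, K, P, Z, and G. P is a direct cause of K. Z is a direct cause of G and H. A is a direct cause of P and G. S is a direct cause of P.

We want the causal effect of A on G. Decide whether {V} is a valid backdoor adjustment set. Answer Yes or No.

Yes

Backdoor paths from A to G (paths whose first edge points into A):
  P1: A <- V -> Z -> G
  P2: A <- V -> G
Condition 1 (no descendant of A in the set): holds — descendants of A are {G, K, P}; none are in {V}.
Condition 2 (every backdoor path blocked by {V}):
  P1: blocked at fork node V ∈ conditioning set.
  P2: blocked at fork node V ∈ conditioning set.
{V} satisfies the backdoor criterion.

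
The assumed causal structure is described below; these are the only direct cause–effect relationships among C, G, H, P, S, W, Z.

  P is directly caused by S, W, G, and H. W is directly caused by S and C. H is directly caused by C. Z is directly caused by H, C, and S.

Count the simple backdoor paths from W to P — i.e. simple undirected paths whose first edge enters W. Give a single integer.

7

A backdoor path from W to P is any simple undirected path whose first edge points into W (i.e. leaves W via a parent).
Parents of W: {C, S}.
Enumerating:
  P1: W <- S -> Z <- C -> H -> P
  P2: W <- S -> Z <- H -> P
  P3: W <- S -> P
  P4: W <- C -> H -> Z <- S -> P
  P5: W <- C -> H -> P
  P6: W <- C -> Z <- S -> P
  P7: W <- C -> Z <- H -> P
That exhausts the simple backdoor paths. Count: 7.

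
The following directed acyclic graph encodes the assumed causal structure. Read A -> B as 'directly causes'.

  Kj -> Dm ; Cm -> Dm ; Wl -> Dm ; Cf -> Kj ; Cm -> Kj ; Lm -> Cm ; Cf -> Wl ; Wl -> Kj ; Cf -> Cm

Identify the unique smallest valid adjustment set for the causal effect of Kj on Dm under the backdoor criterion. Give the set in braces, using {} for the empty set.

Variables eligible for adjustment (non-descendants of Kj, excluding Kj and Dm): {Cf, Cm, Lm, Wl}.
Backdoor paths from Kj to Dm:
  P1: Kj <- Cf -> Cm -> Dm
  P2: Kj <- Cf -> Wl -> Dm
  P3: Kj <- Cm <- Cf -> Wl -> Dm
  P4: Kj <- Cm -> Dm
  P5: Kj <- Wl <- Cf -> Cm -> Dm
  P6: Kj <- Wl -> Dm
The empty set is not sufficient: P1 (Kj <- Cf -> Cm -> Dm) has no collider blocking it and no conditioned non-collider, so it is open.
Try {Cm, Wl}:
  P1: blocked at chain node Cm ∈ conditioning set.
  P2: blocked at chain node Wl ∈ conditioning set.
  P3: blocked at chain node Cm ∈ conditioning set.
  P4: blocked at fork node Cm ∈ conditioning set.
  P5: blocked at chain node Wl ∈ conditioning set.
  P6: blocked at fork node Wl ∈ conditioning set.
{Cm, Wl} contains no descendant of Kj and blocks every backdoor path.
Every element of {Cm, Wl} is needed (dropping Cm leaves P1 open; dropping Wl leaves P2 open), so no proper subset is valid.
Among all size-2 subsets of the eligible variables, only {Cm, Wl} blocks every backdoor path, so it is the unique smallest valid adjustment set.

{Cm, Wl}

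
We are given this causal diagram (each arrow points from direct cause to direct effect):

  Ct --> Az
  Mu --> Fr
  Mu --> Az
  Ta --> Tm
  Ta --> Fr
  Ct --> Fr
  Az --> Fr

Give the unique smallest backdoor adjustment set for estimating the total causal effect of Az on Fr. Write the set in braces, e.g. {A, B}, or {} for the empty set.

{Ct, Mu}

Variables eligible for adjustment (non-descendants of Az, excluding Az and Fr): {Ct, Mu, Ta, Tm}.
Backdoor paths from Az to Fr:
  P1: Az <- Ct -> Fr
  P2: Az <- Mu -> Fr
The empty set is not sufficient: P1 (Az <- Ct -> Fr) has no collider blocking it and no conditioned non-collider, so it is open.
Try {Ct, Mu}:
  P1: blocked at fork node Ct ∈ conditioning set.
  P2: blocked at fork node Mu ∈ conditioning set.
{Ct, Mu} contains no descendant of Az and blocks every backdoor path.
Every element of {Ct, Mu} is needed (dropping Ct leaves P1 open; dropping Mu leaves P2 open), so no proper subset is valid.
Among all size-2 subsets of the eligible variables, only {Ct, Mu} blocks every backdoor path, so it is the unique smallest valid adjustment set.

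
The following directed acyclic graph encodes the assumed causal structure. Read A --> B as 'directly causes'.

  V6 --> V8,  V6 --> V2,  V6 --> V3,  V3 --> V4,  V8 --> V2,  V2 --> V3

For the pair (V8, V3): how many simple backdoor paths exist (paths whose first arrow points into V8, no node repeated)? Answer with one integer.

A backdoor path from V8 to V3 is any simple undirected path whose first edge points into V8 (i.e. leaves V8 via a parent).
Parents of V8: {V6}.
Enumerating:
  P1: V8 <- V6 -> V2 -> V3
  P2: V8 <- V6 -> V3
That exhausts the simple backdoor paths. Count: 2.

2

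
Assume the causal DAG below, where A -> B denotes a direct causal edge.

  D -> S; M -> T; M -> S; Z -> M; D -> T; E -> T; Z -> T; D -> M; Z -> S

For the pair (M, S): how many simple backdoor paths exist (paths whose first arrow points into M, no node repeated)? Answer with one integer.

A backdoor path from M to S is any simple undirected path whose first edge points into M (i.e. leaves M via a parent).
Parents of M: {D, Z}.
Enumerating:
  P1: M <- Z -> T <- D -> S
  P2: M <- Z -> S
  P3: M <- D -> T <- Z -> S
  P4: M <- D -> S
That exhausts the simple backdoor paths. Count: 4.

4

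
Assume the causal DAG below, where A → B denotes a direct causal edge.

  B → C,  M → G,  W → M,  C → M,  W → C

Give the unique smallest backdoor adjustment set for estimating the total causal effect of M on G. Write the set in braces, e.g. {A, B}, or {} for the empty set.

{}

Variables eligible for adjustment (non-descendants of M, excluding M and G): {B, C, W}.
Backdoor paths from M to G:
  (none)
With no backdoor paths the empty set already satisfies the criterion, and it is trivially minimal.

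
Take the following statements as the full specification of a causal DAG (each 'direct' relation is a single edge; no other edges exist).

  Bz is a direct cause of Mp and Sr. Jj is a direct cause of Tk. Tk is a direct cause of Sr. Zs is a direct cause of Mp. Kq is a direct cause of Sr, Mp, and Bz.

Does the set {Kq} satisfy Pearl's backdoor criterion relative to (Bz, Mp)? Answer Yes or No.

Yes

Backdoor paths from Bz to Mp (paths whose first edge points into Bz):
  P1: Bz <- Kq -> Mp
Condition 1 (no descendant of Bz in the set): holds — descendants of Bz are {Mp, Sr}; none are in {Kq}.
Condition 2 (every backdoor path blocked by {Kq}):
  P1: blocked at fork node Kq ∈ conditioning set.
{Kq} satisfies the backdoor criterion.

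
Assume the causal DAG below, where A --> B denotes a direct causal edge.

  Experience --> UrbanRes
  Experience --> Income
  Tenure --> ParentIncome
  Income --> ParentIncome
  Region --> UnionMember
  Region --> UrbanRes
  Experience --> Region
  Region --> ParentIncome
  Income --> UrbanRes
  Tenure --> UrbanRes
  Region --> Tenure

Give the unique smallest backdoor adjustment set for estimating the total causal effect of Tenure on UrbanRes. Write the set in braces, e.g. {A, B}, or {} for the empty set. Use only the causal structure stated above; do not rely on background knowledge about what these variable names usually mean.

Variables eligible for adjustment (non-descendants of Tenure, excluding Tenure and UrbanRes): {Experience, Income, Region, UnionMember}.
Backdoor paths from Tenure to UrbanRes:
  P1: Tenure <- Region <- Experience -> Income -> UrbanRes
  P2: Tenure <- Region <- Experience -> UrbanRes
  P3: Tenure <- Region -> ParentIncome <- Income <- Experience -> UrbanRes
  P4: Tenure <- Region -> ParentIncome <- Income -> UrbanRes
  P5: Tenure <- Region -> UrbanRes
The empty set is not sufficient: P1 (Tenure <- Region <- Experience -> Income -> UrbanRes) has no collider blocking it and no conditioned non-collider, so it is open.
Try {Region}:
  P1: blocked at chain node Region ∈ conditioning set.
  P2: blocked at chain node Region ∈ conditioning set.
  P3: blocked at fork node Region ∈ conditioning set.
  P4: blocked at fork node Region ∈ conditioning set.
  P5: blocked at fork node Region ∈ conditioning set.
{Region} contains no descendant of Tenure and blocks every backdoor path.
No other singleton works — e.g. {Experience} leaves P5 open — so {Region} is the unique smallest valid adjustment set.

{Region}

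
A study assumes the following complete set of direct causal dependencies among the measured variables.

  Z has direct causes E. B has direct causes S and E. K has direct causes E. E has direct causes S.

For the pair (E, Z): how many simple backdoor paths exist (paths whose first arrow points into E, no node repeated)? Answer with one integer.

A backdoor path from E to Z is any simple undirected path whose first edge points into E (i.e. leaves E via a parent).
Parents of E: {S}.
No simple path from any parent of E reaches Z without revisiting E, so there are no backdoor paths.

0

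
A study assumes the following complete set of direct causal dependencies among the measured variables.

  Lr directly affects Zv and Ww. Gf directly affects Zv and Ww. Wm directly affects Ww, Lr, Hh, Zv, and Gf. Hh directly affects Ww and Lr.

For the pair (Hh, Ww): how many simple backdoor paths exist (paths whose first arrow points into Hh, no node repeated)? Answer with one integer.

7

A backdoor path from Hh to Ww is any simple undirected path whose first edge points into Hh (i.e. leaves Hh via a parent).
Parents of Hh: {Wm}.
Enumerating:
  P1: Hh <- Wm -> Lr -> Zv <- Gf -> Ww
  P2: Hh <- Wm -> Lr -> Ww
  P3: Hh <- Wm -> Gf -> Zv <- Lr -> Ww
  P4: Hh <- Wm -> Gf -> Ww
  P5: Hh <- Wm -> Zv <- Lr -> Ww
  P6: Hh <- Wm -> Zv <- Gf -> Ww
  P7: Hh <- Wm -> Ww
That exhausts the simple backdoor paths. Count: 7.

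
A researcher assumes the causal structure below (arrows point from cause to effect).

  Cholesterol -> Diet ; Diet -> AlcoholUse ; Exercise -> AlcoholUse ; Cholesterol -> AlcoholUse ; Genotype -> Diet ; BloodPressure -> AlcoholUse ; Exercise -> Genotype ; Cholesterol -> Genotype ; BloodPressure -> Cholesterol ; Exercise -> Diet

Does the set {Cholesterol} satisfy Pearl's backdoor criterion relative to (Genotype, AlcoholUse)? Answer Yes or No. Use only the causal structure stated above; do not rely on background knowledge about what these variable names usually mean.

Backdoor paths from Genotype to AlcoholUse (paths whose first edge points into Genotype):
  P1: Genotype <- Exercise -> Diet <- Cholesterol <- BloodPressure -> AlcoholUse
  P2: Genotype <- Exercise -> Diet <- Cholesterol -> AlcoholUse
  P3: Genotype <- Exercise -> Diet -> AlcoholUse
  P4: Genotype <- Exercise -> AlcoholUse
  P5: Genotype <- Cholesterol <- BloodPressure -> AlcoholUse
  P6: Genotype <- Cholesterol -> Diet <- Exercise -> AlcoholUse
  P7: Genotype <- Cholesterol -> Diet -> AlcoholUse
  P8: Genotype <- Cholesterol -> AlcoholUse
Condition 1 (no descendant of Genotype in the set): holds — descendants of Genotype are {AlcoholUse, Diet}; none are in {Cholesterol}.
Condition 2 (every backdoor path blocked by {Cholesterol}):
  P1: blocked at collider Diet (neither it nor any descendant is in the conditioning set).
  P2: blocked at collider Diet (neither it nor any descendant is in the conditioning set).
  P3: open — no interior node is in the conditioning set.
  P4: open — no interior node is in the conditioning set.
  P5: blocked at chain node Cholesterol ∈ conditioning set.
  P6: blocked at fork node Cholesterol ∈ conditioning set.
  P7: blocked at fork node Cholesterol ∈ conditioning set.
  P8: blocked at fork node Cholesterol ∈ conditioning set.
{Cholesterol} does not satisfy the backdoor criterion.

No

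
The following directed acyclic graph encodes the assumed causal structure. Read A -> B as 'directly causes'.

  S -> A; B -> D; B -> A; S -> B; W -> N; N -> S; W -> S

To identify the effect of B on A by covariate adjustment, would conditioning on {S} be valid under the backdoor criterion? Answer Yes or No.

Backdoor paths from B to A (paths whose first edge points into B):
  P1: B <- S -> A
Condition 1 (no descendant of B in the set): holds — descendants of B are {A, D}; none are in {S}.
Condition 2 (every backdoor path blocked by {S}):
  P1: blocked at fork node S ∈ conditioning set.
{S} satisfies the backdoor criterion.

Yes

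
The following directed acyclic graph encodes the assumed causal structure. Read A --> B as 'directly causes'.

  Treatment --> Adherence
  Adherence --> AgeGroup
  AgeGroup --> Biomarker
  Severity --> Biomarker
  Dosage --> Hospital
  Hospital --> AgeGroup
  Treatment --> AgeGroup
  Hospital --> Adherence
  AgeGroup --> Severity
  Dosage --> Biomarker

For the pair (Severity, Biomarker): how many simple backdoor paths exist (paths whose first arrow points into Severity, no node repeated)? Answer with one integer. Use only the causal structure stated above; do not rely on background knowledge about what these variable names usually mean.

A backdoor path from Severity to Biomarker is any simple undirected path whose first edge points into Severity (i.e. leaves Severity via a parent).
Parents of Severity: {AgeGroup}.
Enumerating:
  P1: Severity <- AgeGroup <- Treatment -> Adherence <- Hospital <- Dosage -> Biomarker
  P2: Severity <- AgeGroup <- Hospital <- Dosage -> Biomarker
  P3: Severity <- AgeGroup <- Adherence <- Hospital <- Dosage -> Biomarker
  P4: Severity <- AgeGroup -> Biomarker
That exhausts the simple backdoor paths. Count: 4.

4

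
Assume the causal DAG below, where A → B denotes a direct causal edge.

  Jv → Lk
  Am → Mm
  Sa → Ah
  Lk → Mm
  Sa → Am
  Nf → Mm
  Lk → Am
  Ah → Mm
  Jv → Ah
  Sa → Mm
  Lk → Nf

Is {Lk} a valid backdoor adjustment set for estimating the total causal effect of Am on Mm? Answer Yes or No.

Backdoor paths from Am to Mm (paths whose first edge points into Am):
  P1: Am <- Sa -> Ah <- Jv -> Lk -> Nf -> Mm
  P2: Am <- Sa -> Ah <- Jv -> Lk -> Mm
  P3: Am <- Sa -> Ah -> Mm
  P4: Am <- Sa -> Mm
  P5: Am <- Lk <- Jv -> Ah <- Sa -> Mm
  P6: Am <- Lk <- Jv -> Ah -> Mm
  P7: Am <- Lk -> Nf -> Mm
  P8: Am <- Lk -> Mm
Condition 1 (no descendant of Am in the set): holds — descendants of Am are {Mm}; none are in {Lk}.
Condition 2 (every backdoor path blocked by {Lk}):
  P1: blocked at collider Ah (neither it nor any descendant is in the conditioning set).
  P2: blocked at collider Ah (neither it nor any descendant is in the conditioning set).
  P3: open — no interior node is in the conditioning set.
  P4: open — no interior node is in the conditioning set.
  P5: blocked at chain node Lk ∈ conditioning set.
  P6: blocked at chain node Lk ∈ conditioning set.
  P7: blocked at fork node Lk ∈ conditioning set.
  P8: blocked at fork node Lk ∈ conditioning set.
{Lk} does not satisfy the backdoor criterion.

No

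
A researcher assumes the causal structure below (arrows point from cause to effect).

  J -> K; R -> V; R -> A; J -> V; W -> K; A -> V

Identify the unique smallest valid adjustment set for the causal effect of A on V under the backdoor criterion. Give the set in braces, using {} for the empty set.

Variables eligible for adjustment (non-descendants of A, excluding A and V): {J, K, R, W}.
Backdoor paths from A to V:
  P1: A <- R -> V
The empty set is not sufficient: P1 (A <- R -> V) has no collider blocking it and no conditioned non-collider, so it is open.
Try {R}:
  P1: blocked at fork node R ∈ conditioning set.
{R} contains no descendant of A and blocks every backdoor path.
No other singleton works — e.g. {J} leaves P1 open — so {R} is the unique smallest valid adjustment set.

{R}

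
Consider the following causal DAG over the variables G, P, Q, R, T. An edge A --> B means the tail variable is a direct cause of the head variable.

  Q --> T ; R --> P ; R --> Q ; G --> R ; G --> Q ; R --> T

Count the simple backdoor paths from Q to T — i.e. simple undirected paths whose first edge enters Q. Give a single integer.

A backdoor path from Q to T is any simple undirected path whose first edge points into Q (i.e. leaves Q via a parent).
Parents of Q: {G, R}.
Enumerating:
  P1: Q <- G -> R -> T
  P2: Q <- R -> T
That exhausts the simple backdoor paths. Count: 2.

2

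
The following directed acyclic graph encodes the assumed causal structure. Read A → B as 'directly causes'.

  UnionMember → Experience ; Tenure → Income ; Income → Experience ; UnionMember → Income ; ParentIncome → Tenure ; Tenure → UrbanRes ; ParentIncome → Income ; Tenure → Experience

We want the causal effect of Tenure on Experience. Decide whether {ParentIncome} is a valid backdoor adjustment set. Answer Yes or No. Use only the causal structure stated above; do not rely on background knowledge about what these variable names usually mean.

Backdoor paths from Tenure to Experience (paths whose first edge points into Tenure):
  P1: Tenure <- ParentIncome -> Income <- UnionMember -> Experience
  P2: Tenure <- ParentIncome -> Income -> Experience
Condition 1 (no descendant of Tenure in the set): holds — descendants of Tenure are {Experience, Income, UrbanRes}; none are in {ParentIncome}.
Condition 2 (every backdoor path blocked by {ParentIncome}):
  P1: blocked at fork node ParentIncome ∈ conditioning set.
  P2: blocked at fork node ParentIncome ∈ conditioning set.
{ParentIncome} satisfies the backdoor criterion.

Yes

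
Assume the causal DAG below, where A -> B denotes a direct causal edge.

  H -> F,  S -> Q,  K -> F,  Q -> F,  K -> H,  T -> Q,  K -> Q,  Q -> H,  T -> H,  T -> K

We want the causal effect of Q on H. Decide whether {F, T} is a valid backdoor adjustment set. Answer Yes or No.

No

Backdoor paths from Q to H (paths whose first edge points into Q):
  P1: Q <- T -> K -> H
  P2: Q <- T -> K -> F <- H
  P3: Q <- T -> H
  P4: Q <- K <- T -> H
  P5: Q <- K -> H
  P6: Q <- K -> F <- H
Condition 1 (no descendant of Q in the set): FAILS — F is a descendant of Q.
Condition 2 (every backdoor path blocked by {F, T}):
  P1: blocked at fork node T ∈ conditioning set.
  P2: blocked at fork node T ∈ conditioning set.
  P3: blocked at fork node T ∈ conditioning set.
  P4: blocked at fork node T ∈ conditioning set.
  P5: open — no interior node is in the conditioning set.
  P6: open — collider(s) F are conditioned on (or have a conditioned descendant) and no non-collider on the path is in the set.
{F, T} does not satisfy the backdoor criterion.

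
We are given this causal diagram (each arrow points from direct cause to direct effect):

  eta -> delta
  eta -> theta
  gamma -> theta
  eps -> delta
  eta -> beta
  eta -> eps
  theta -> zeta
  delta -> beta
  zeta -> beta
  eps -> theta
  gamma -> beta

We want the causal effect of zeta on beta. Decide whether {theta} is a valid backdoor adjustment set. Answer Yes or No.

Backdoor paths from zeta to beta (paths whose first edge points into zeta):
  P1: zeta <- theta <- gamma -> beta
  P2: zeta <- theta <- eta -> eps -> delta -> beta
  P3: zeta <- theta <- eta -> delta -> beta
  P4: zeta <- theta <- eta -> beta
  P5: zeta <- theta <- eps <- eta -> delta -> beta
  P6: zeta <- theta <- eps <- eta -> beta
  P7: zeta <- theta <- eps -> delta <- eta -> beta
  P8: zeta <- theta <- eps -> delta -> beta
Condition 1 (no descendant of zeta in the set): holds — descendants of zeta are {beta}; none are in {theta}.
Condition 2 (every backdoor path blocked by {theta}):
  P1: blocked at chain node theta ∈ conditioning set.
  P2: blocked at chain node theta ∈ conditioning set.
  P3: blocked at chain node theta ∈ conditioning set.
  P4: blocked at chain node theta ∈ conditioning set.
  P5: blocked at chain node theta ∈ conditioning set.
  P6: blocked at chain node theta ∈ conditioning set.
  P7: blocked at chain node theta ∈ conditioning set.
  P8: blocked at chain node theta ∈ conditioning set.
{theta} satisfies the backdoor criterion.

Yes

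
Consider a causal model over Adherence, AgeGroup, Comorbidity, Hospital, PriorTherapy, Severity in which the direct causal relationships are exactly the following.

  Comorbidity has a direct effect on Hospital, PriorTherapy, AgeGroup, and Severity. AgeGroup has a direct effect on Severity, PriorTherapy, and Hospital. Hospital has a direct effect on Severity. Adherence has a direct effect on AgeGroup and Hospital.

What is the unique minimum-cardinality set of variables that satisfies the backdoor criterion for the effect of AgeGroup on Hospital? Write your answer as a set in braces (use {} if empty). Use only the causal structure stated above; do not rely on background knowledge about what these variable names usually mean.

{Adherence, Comorbidity}

Variables eligible for adjustment (non-descendants of AgeGroup, excluding AgeGroup and Hospital): {Adherence, Comorbidity}.
Backdoor paths from AgeGroup to Hospital:
  P1: AgeGroup <- Adherence -> Hospital
  P2: AgeGroup <- Comorbidity -> Hospital
  P3: AgeGroup <- Comorbidity -> Severity <- Hospital
The empty set is not sufficient: P1 (AgeGroup <- Adherence -> Hospital) has no collider blocking it and no conditioned non-collider, so it is open.
Try {Adherence, Comorbidity}:
  P1: blocked at fork node Adherence ∈ conditioning set.
  P2: blocked at fork node Comorbidity ∈ conditioning set.
  P3: blocked at fork node Comorbidity ∈ conditioning set.
{Adherence, Comorbidity} contains no descendant of AgeGroup and blocks every backdoor path.
Every element of {Adherence, Comorbidity} is needed (dropping Adherence leaves P1 open; dropping Comorbidity leaves P2 open), so no proper subset is valid.
Among all size-2 subsets of the eligible variables, only {Adherence, Comorbidity} blocks every backdoor path, so it is the unique smallest valid adjustment set.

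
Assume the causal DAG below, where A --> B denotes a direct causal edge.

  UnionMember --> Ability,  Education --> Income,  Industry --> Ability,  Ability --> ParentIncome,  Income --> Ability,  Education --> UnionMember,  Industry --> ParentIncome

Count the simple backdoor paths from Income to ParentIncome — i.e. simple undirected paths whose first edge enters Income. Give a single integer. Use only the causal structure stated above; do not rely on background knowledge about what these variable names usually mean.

2

A backdoor path from Income to ParentIncome is any simple undirected path whose first edge points into Income (i.e. leaves Income via a parent).
Parents of Income: {Education}.
Enumerating:
  P1: Income <- Education -> UnionMember -> Ability <- Industry -> ParentIncome
  P2: Income <- Education -> UnionMember -> Ability -> ParentIncome
That exhausts the simple backdoor paths. Count: 2.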